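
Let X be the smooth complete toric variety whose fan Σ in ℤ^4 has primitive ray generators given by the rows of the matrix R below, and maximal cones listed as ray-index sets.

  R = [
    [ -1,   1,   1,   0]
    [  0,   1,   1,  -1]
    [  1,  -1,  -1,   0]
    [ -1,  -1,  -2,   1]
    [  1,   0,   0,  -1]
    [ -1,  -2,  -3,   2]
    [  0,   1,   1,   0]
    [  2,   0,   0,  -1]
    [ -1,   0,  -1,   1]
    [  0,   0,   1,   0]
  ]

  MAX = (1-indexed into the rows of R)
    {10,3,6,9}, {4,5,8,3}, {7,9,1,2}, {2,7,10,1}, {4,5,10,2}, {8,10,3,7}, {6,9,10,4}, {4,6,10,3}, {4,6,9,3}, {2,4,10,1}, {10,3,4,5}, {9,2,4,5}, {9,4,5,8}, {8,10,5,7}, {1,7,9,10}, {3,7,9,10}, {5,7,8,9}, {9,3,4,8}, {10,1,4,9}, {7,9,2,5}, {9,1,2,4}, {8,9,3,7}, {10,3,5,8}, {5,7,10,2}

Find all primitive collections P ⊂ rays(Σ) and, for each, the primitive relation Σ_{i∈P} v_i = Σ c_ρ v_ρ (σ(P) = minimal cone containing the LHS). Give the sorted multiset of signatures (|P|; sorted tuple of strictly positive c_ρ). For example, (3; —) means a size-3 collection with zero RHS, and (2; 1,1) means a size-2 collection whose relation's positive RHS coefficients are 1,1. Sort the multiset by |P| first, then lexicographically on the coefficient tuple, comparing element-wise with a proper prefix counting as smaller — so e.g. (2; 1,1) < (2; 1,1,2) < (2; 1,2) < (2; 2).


18 minimal non-faces of Δ(Σ) (on 10 rays):

  {1,3}:  v_{1} + v_{3} = 0 — sig = (2; —)
  {1,5}:  v_{1} + v_{5} = v_{2} — sig = (2; 1)
  {2,3}:  v_{2} + v_{3} = v_{5} — sig = (2; 1)
  {2,6}:  v_{2} + v_{6} = v_{4} — sig = (2; 1)
  {4,7}:  v_{4} + v_{7} = v_{9} — sig = (2; 1)
  {1,8}:  v_{1} + v_{8} = v_{5} + v_{7} — sig = (2; 1,1)
  {5,6}:  v_{5} + v_{6} = v_{3} + v_{4} — sig = (2; 1,1)
  {1,6}:  v_{1} + v_{6} = v_{4} + v_{9} + v_{10} — sig = (2; 1,1,1)
  {6,7}:  v_{6} + v_{7} = v_{3} + 2·v_{9} + v_{10} — sig = (2; 1,1,2)
  {2,8}:  v_{2} + v_{8} = 2·v_{5} + v_{7} — sig = (2; 1,2)
  {6,8}:  v_{6} + v_{8} = 2·v_{3} + v_{9} — sig = (2; 1,2)
  {5,9,10}:  v_{5} + v_{9} + v_{10} = 0 — sig = (3; —)
  {2,9,10}:  v_{2} + v_{9} + v_{10} = v_{1} — sig = (3; 1)
  {3,5,7}:  v_{3} + v_{5} + v_{7} = v_{8} — sig = (3; 1)
  {4,8,10}:  v_{4} + v_{8} + v_{10} = v_{3} — sig = (3; 1)
  {3,5,9}:  v_{3} + v_{5} + v_{9} = v_{4} + v_{8} — sig = (3; 1,1)
  {8,9,10}:  v_{8} + v_{9} + v_{10} = v_{3} + v_{7} — sig = (3; 1,1)
  {3,4,9,10}:  v_{3} + v_{4} + v_{9} + v_{10} = v_{6} — sig = (4; 1)

Hence PRS(X_Σ) =
[(2; —), (2; 1), (2; 1), (2; 1), (2; 1), (2; 1,1), (2; 1,1), (2; 1,1,1), (2; 1,1,2), (2; 1,2), (2; 1,2), (3; —), (3; 1), (3; 1), (3; 1), (3; 1,1), (3; 1,1), (4; 1)]


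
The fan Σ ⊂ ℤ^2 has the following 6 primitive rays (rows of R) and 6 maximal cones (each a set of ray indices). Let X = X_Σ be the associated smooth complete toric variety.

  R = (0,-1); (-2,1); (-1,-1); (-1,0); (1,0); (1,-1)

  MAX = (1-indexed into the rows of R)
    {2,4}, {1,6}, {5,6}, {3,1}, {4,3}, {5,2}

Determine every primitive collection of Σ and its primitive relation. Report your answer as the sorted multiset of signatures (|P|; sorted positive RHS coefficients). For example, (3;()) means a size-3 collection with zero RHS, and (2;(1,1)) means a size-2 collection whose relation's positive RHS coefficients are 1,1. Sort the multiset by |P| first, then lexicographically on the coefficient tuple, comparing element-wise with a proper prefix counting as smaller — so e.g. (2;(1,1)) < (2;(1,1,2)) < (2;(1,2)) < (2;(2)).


Primitive collections (9):

  P={4,5}:  v_{4} + v_{5} = 0 — sig = (2;())
  P={1,4}:  v_{1} + v_{4} = v_{3} — sig = (2;(1))
  P={1,5}:  v_{1} + v_{5} = v_{6} — sig = (2;(1))
  P={2,6}:  v_{2} + v_{6} = v_{4} — sig = (2;(1))
  P={3,5}:  v_{3} + v_{5} = v_{1} — sig = (2;(1))
  P={4,6}:  v_{4} + v_{6} = v_{1} — sig = (2;(1))
  P={1,2}:  v_{1} + v_{2} = 2·v_{4} — sig = (2;(2))
  P={3,6}:  v_{3} + v_{6} = 2·v_{1} — sig = (2;(2))
  P={2,3}:  v_{2} + v_{3} = 3·v_{4} — sig = (2;(3))

Hence PRS(X_Σ) =
{ (2;()),  (2;(1)) ×5,  (2;(2)) ×2,  (2;(3)) }


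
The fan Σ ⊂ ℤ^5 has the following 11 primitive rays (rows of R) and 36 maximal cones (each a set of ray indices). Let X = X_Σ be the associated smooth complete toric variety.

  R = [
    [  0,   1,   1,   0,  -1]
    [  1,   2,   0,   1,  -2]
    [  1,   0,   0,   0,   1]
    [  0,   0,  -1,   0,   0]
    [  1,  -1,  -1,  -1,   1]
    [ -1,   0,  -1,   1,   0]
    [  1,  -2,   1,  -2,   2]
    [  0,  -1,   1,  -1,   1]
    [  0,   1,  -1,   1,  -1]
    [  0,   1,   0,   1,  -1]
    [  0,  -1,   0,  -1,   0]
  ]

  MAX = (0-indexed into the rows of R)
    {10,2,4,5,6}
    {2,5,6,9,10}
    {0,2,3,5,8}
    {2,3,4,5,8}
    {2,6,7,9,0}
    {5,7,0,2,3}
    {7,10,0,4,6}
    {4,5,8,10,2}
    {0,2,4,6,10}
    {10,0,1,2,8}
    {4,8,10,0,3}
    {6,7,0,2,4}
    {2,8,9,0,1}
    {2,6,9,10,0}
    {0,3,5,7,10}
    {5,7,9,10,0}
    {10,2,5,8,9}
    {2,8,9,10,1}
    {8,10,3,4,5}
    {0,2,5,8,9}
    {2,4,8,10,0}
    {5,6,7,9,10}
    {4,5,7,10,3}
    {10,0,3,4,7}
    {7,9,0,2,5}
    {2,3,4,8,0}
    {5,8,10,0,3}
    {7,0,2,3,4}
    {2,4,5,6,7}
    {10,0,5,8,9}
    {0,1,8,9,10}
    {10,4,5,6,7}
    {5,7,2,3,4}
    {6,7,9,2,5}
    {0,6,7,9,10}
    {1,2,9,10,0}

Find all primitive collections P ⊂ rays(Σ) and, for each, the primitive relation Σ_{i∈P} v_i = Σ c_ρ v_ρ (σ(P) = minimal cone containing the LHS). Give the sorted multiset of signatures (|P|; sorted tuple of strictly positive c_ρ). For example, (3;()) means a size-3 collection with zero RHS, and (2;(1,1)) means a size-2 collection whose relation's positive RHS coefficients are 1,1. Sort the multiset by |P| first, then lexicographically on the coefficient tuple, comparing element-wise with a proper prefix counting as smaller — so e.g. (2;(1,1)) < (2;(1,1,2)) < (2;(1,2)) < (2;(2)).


16 minimal non-faces of Δ(Σ) (on 11 rays):

  P = {7,8}:  v_{7} + v_{8} = 0  ⟹  sig = (2;())
  P = {3,9}:  v_{3} + v_{9} = v_{8}  ⟹  sig = (2;(1))
  P = {1,5}:  v_{1} + v_{5} = v_{8} + v_{9}  ⟹  sig = (2;(1,1))
  P = {3,6}:  v_{3} + v_{6} = v_{4} + v_{7}  ⟹  sig = (2;(1,1))
  P = {6,8}:  v_{6} + v_{8} = v_{2} + v_{10}  ⟹  sig = (2;(1,1))
  P = {4,9}:  v_{4} + v_{9} = v_{2} + v_{8} + v_{10}  ⟹  sig = (2;(1,1,1))
  P = {1,7}:  v_{1} + v_{7} = v_{0} + v_{2} + v_{9} + v_{10}  ⟹  sig = (2;(1,1,1,1))
  P = {1,3}:  v_{1} + v_{3} = v_{0} + v_{2} + 2·v_{8} + v_{10}  ⟹  sig = (2;(1,1,1,2))
  P = {1,6}:  v_{1} + v_{6} = v_{0} + 2·v_{2} + v_{9} + 2·v_{10}  ⟹  sig = (2;(1,1,2,2))
  P = {1,4}:  v_{1} + v_{4} = v_{0} + 2·v_{2} + 2·v_{8} + 2·v_{10}  ⟹  sig = (2;(1,2,2,2))
  P = {0,4,5}:  v_{0} + v_{4} + v_{5} = v_{3}  ⟹  sig = (3;(1))
  P = {0,5,6}:  v_{0} + v_{5} + v_{6} = v_{7}  ⟹  sig = (3;(1))
  P = {2,3,10}:  v_{2} + v_{3} + v_{10} = v_{4}  ⟹  sig = (3;(1))
  P = {2,7,10}:  v_{2} + v_{7} + v_{10} = v_{6}  ⟹  sig = (3;(1))
  P = {0,2,5,10}:  v_{0} + v_{2} + v_{5} + v_{10} = 0  ⟹  sig = (4;())
  P = {0,2,8,9,10}:  v_{0} + v_{2} + v_{8} + v_{9} + v_{10} = v_{1}  ⟹  sig = (5;(1))

Signatures (|P|; sorted positive RHS coefficients), sorted:
[(2;()), (2;(1)), (2;(1,1)), (2;(1,1)), (2;(1,1)), (2;(1,1,1)), (2;(1,1,1,1)), (2;(1,1,1,2)), (2;(1,1,2,2)), (2;(1,2,2,2)), (3;(1)), (3;(1)), (3;(1)), (3;(1)), (4;()), (5;(1))]


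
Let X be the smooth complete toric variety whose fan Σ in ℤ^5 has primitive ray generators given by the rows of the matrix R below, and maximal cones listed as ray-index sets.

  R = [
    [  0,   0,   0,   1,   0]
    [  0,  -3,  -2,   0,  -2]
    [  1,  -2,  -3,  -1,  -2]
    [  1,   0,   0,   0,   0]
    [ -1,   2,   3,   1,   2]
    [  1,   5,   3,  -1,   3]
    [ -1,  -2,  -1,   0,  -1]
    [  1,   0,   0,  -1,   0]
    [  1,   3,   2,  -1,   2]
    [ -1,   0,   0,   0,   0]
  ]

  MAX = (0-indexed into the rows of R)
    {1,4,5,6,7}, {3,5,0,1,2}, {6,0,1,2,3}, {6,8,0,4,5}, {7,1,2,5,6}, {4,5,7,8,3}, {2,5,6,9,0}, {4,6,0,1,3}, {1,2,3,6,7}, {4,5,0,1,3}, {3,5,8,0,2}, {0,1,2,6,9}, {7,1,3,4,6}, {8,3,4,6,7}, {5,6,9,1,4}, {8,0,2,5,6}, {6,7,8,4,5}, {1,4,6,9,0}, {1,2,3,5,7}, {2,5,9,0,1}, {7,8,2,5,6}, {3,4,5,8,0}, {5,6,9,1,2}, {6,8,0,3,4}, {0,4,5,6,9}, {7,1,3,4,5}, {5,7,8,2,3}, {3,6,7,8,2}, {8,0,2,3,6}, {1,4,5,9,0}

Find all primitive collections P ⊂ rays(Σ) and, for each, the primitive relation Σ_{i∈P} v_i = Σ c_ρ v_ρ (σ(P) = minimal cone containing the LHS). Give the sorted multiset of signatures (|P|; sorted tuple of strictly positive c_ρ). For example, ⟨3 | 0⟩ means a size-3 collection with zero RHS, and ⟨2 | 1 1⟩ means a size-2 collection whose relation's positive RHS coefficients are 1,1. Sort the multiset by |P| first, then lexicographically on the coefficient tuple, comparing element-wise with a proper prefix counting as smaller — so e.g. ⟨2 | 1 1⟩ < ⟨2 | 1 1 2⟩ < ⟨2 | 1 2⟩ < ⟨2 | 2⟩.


Primitive collections (8):

  • {2,4}:  v_{2} + v_{4} = 0 — sig = ⟨2 | 0⟩
  • {3,9}:  v_{3} + v_{9} = 0 — sig = ⟨2 | 0⟩
  • {0,7}:  v_{0} + v_{7} = v_{3} — sig = ⟨2 | 1⟩
  • {1,8}:  v_{1} + v_{8} = v_{7} — sig = ⟨2 | 1⟩
  • {8,9}:  v_{8} + v_{9} = v_{5} + v_{6} — sig = ⟨2 | 1 1⟩
  • {7,9}:  v_{7} + v_{9} = v_{1} + v_{5} + v_{6} — sig = ⟨2 | 1 1 1⟩
  • {3,5,6}:  v_{3} + v_{5} + v_{6} = v_{8} — sig = ⟨3 | 1⟩
  • {0,1,5,6}:  v_{0} + v_{1} + v_{5} + v_{6} = 0 — sig = ⟨4 | 0⟩

Signatures (|P|; sorted positive RHS coefficients), sorted:
[⟨2 | 0⟩, ⟨2 | 0⟩, ⟨2 | 1⟩, ⟨2 | 1⟩, ⟨2 | 1 1⟩, ⟨2 | 1 1 1⟩, ⟨3 | 1⟩, ⟨4 | 0⟩]


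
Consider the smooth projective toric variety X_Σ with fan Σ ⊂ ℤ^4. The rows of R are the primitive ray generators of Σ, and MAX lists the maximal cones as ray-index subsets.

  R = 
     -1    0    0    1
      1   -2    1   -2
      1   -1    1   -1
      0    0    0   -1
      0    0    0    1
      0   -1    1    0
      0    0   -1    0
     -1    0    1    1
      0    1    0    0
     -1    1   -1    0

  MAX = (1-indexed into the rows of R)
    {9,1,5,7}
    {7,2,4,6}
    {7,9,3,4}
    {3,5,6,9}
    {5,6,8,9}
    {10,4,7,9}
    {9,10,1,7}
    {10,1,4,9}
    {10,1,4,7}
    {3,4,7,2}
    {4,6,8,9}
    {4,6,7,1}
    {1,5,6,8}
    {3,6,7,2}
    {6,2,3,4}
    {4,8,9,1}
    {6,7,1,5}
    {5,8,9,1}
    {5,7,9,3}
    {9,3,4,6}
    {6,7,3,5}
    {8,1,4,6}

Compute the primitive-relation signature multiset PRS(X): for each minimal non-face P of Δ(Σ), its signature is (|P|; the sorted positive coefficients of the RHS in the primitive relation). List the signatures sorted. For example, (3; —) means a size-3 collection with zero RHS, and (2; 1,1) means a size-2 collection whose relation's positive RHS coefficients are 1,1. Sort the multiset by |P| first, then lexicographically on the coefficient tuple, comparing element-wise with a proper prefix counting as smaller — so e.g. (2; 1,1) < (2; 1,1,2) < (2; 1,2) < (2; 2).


17 collections generate NE(X_Σ); each relation:

  P = {4,5}:  v_{4} + v_{5} = 0  so sig = (2; —)
  P = {1,3}:  v_{1} + v_{3} = v_{6}  so sig = (2; 1)
  P = {3,10}:  v_{3} + v_{10} = v_{4}  so sig = (2; 1)
  P = {7,8}:  v_{7} + v_{8} = v_{1}  so sig = (2; 1)
  P = {2,9}:  v_{2} + v_{9} = v_{3} + v_{4}  so sig = (2; 1,1)
  P = {6,10}:  v_{6} + v_{10} = v_{1} + v_{4}  so sig = (2; 1,1)
  P = {2,5}:  v_{2} + v_{5} = v_{3} + v_{6} + v_{7}  so sig = (2; 1,1,1)
  P = {5,10}:  v_{5} + v_{10} = v_{1} + v_{7} + v_{9}  so sig = (2; 1,1,1)
  P = {1,2}:  v_{1} + v_{2} = v_{4} + 2·v_{6} + v_{7}  so sig = (2; 1,1,2)
  P = {2,10}:  v_{2} + v_{10} = 2·v_{4} + v_{6} + v_{7}  so sig = (2; 1,1,2)
  P = {8,10}:  v_{8} + v_{10} = 2·v_{1} + v_{4} + v_{9}  so sig = (2; 1,1,2)
  P = {2,8}:  v_{2} + v_{8} = v_{4} + 2·v_{6}  so sig = (2; 1,2)
  P = {3,8}:  v_{3} + v_{8} = 2·v_{6} + v_{9}  so sig = (2; 1,2)
  P = {6,7,9}:  v_{6} + v_{7} + v_{9} = 0  so sig = (3; —)
  P = {1,6,9}:  v_{1} + v_{6} + v_{9} = v_{8}  so sig = (3; 1)
  P = {1,4,7,9}:  v_{1} + v_{4} + v_{7} + v_{9} = v_{10}  so sig = (4; 1)
  P = {3,4,6,7}:  v_{3} + v_{4} + v_{6} + v_{7} = v_{2}  so sig = (4; 1)

Hence PRS(X_Σ) =
    |P|=2: 13 collections, coeffs (), (1), (1), (1), (1,1), (1,1), (1,1,1), (1,1,1), (1,1,2), (1,1,2), (1,1,2), (1,2), (1,2)
    |P|=3: 2 collections, coeffs (), (1)
    |P|=4: 2 collections, coeffs (1), (1)


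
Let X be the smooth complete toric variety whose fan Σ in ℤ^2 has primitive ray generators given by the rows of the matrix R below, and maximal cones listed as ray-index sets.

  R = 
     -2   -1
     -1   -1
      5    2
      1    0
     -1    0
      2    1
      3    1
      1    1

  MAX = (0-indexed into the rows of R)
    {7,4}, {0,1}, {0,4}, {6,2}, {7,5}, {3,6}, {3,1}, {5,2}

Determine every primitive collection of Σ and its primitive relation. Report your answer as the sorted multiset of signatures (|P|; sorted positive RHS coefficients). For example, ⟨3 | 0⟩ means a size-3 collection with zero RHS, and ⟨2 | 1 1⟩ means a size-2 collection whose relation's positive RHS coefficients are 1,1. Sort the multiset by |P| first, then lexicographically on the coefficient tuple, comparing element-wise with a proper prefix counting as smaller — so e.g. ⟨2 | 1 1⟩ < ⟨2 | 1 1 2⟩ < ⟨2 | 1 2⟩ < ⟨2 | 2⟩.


Minimal non-faces — 20 found among 8 rays, 8 max cones:

  {0,5}:  v_{0} + v_{5} = 0 — sig = ⟨2 | 0⟩
  {1,7}:  v_{1} + v_{7} = 0 — sig = ⟨2 | 0⟩
  {3,4}:  v_{3} + v_{4} = 0 — sig = ⟨2 | 0⟩
  {0,2}:  v_{0} + v_{2} = v_{6} — sig = ⟨2 | 1⟩
  {0,3}:  v_{0} + v_{3} = v_{1} — sig = ⟨2 | 1⟩
  {0,6}:  v_{0} + v_{6} = v_{3} — sig = ⟨2 | 1⟩
  {0,7}:  v_{0} + v_{7} = v_{4} — sig = ⟨2 | 1⟩
  {1,4}:  v_{1} + v_{4} = v_{0} — sig = ⟨2 | 1⟩
  {1,5}:  v_{1} + v_{5} = v_{3} — sig = ⟨2 | 1⟩
  {3,5}:  v_{3} + v_{5} = v_{6} — sig = ⟨2 | 1⟩
  {3,7}:  v_{3} + v_{7} = v_{5} — sig = ⟨2 | 1⟩
  {4,5}:  v_{4} + v_{5} = v_{7} — sig = ⟨2 | 1⟩
  {4,6}:  v_{4} + v_{6} = v_{5} — sig = ⟨2 | 1⟩
  {5,6}:  v_{5} + v_{6} = v_{2} — sig = ⟨2 | 1⟩
  {1,2}:  v_{1} + v_{2} = v_{3} + v_{6} — sig = ⟨2 | 1 1⟩
  {1,6}:  v_{1} + v_{6} = 2·v_{3} — sig = ⟨2 | 2⟩
  {2,3}:  v_{2} + v_{3} = 2·v_{6} — sig = ⟨2 | 2⟩
  {2,4}:  v_{2} + v_{4} = 2·v_{5} — sig = ⟨2 | 2⟩
  {6,7}:  v_{6} + v_{7} = 2·v_{5} — sig = ⟨2 | 2⟩
  {2,7}:  v_{2} + v_{7} = 3·v_{5} — sig = ⟨2 | 3⟩

Signatures (|P|; sorted positive RHS coefficients), sorted:
    ⟨2 | 0⟩
    ⟨2 | 0⟩
    ⟨2 | 0⟩
    ⟨2 | 1⟩
    ⟨2 | 1⟩
    ⟨2 | 1⟩
    ⟨2 | 1⟩
    ⟨2 | 1⟩
    ⟨2 | 1⟩
    ⟨2 | 1⟩
    ⟨2 | 1⟩
    ⟨2 | 1⟩
    ⟨2 | 1⟩
    ⟨2 | 1⟩
    ⟨2 | 1 1⟩
    ⟨2 | 2⟩
    ⟨2 | 2⟩
    ⟨2 | 2⟩
    ⟨2 | 2⟩
    ⟨2 | 3⟩


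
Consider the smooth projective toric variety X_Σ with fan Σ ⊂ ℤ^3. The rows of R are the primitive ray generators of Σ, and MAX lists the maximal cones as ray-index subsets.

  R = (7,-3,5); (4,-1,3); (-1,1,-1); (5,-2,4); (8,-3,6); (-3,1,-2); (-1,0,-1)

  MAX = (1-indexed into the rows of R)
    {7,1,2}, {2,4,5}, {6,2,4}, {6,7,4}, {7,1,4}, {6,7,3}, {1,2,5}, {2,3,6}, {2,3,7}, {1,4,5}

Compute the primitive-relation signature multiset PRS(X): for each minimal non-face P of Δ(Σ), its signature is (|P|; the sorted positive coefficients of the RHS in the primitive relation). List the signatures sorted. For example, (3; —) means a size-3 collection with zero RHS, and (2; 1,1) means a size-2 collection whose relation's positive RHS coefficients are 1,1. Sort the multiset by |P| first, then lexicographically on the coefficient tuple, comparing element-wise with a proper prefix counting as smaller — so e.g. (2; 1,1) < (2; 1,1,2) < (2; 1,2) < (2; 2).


Δ(Σ) — 7 vertices, 9 min non-faces:

  {3,4}:  v_{3} + v_{4} = v_{2} — sig = (2; 1)
  {5,6}:  v_{5} + v_{6} = v_{4} — sig = (2; 1)
  {5,7}:  v_{5} + v_{7} = v_{1} — sig = (2; 1)
  {1,6}:  v_{1} + v_{6} = v_{4} + v_{7} — sig = (2; 1,1)
  {3,5}:  v_{3} + v_{5} = 2·v_{2} + v_{7} — sig = (2; 1,2)
  {1,3}:  v_{1} + v_{3} = 2·v_{2} + 2·v_{7} — sig = (2; 2,2)
  {2,6,7}:  v_{2} + v_{6} + v_{7} = 0 — sig = (3; —)
  {2,4,7}:  v_{2} + v_{4} + v_{7} = v_{5} — sig = (3; 1)
  {1,2,4}:  v_{1} + v_{2} + v_{4} = 2·v_{5} — sig = (3; 2)

Hence PRS(X_Σ) =
[(2; 1), (2; 1), (2; 1), (2; 1,1), (2; 1,2), (2; 2,2), (3; —), (3; 1), (3; 2)]


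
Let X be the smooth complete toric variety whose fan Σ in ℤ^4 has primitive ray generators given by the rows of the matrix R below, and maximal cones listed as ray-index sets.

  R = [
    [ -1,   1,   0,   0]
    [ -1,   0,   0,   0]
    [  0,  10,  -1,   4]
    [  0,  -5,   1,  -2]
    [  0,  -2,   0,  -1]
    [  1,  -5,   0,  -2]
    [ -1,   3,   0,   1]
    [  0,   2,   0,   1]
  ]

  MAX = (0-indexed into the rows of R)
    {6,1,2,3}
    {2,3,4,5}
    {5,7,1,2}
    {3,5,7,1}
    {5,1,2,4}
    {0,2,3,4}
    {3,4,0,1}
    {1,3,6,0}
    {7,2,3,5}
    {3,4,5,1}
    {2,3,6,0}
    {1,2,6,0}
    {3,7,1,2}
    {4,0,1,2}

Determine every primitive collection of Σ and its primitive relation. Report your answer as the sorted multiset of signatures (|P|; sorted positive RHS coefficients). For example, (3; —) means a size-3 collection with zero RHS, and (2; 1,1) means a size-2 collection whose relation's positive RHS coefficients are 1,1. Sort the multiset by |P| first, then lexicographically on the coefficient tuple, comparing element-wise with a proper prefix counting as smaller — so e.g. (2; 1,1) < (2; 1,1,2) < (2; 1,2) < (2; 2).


Σ has 9 primitive collections:

  P={4,7}:  v_{4} + v_{7} = 0  so sig = (2; —)
  P={0,7}:  v_{0} + v_{7} = v_{6}  so sig = (2; 1)
  P={4,6}:  v_{4} + v_{6} = v_{0}  so sig = (2; 1)
  P={5,6}:  v_{5} + v_{6} = v_{4}  so sig = (2; 1)
  P={6,7}:  v_{6} + v_{7} = v_{1} + v_{2} + v_{3}  so sig = (2; 1,1,1)
  P={0,5}:  v_{0} + v_{5} = 2·v_{4}  so sig = (2; 2)
  P={1,2,3,5}:  v_{1} + v_{2} + v_{3} + v_{5} = 0  so sig = (4; —)
  P={1,2,3,4}:  v_{1} + v_{2} + v_{3} + v_{4} = v_{6}  so sig = (4; 1)
  P={0,1,2,3}:  v_{0} + v_{1} + v_{2} + v_{3} = 2·v_{6}  so sig = (4; 2)

Signatures (|P|; sorted positive RHS coefficients), sorted:
    |P|=2: 6 collections, coeffs (), (1), (1), (1), (1,1,1), (2)
    |P|=4: 3 collections, coeffs (), (1), (2)


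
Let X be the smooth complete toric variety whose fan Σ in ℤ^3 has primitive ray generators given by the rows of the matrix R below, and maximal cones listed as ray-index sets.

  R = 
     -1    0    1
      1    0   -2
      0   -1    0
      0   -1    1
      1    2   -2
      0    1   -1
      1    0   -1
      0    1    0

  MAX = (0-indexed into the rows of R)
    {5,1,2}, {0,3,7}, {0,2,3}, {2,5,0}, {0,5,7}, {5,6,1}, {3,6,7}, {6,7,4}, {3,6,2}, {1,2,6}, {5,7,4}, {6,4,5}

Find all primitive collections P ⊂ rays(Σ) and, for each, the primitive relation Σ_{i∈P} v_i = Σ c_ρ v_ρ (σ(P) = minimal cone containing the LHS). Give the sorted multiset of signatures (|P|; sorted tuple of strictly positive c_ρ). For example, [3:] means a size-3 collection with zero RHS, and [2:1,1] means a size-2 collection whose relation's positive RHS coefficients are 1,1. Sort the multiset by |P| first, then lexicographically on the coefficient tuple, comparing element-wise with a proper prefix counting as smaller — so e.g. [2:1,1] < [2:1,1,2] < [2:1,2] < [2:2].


The 12 primitive collections of Σ (r=8, n=3):

  • {0,6}:  v_{0} + v_{6} = 0  so sig = [2:]
  • {2,7}:  v_{2} + v_{7} = 0  so sig = [2:]
  • {3,5}:  v_{3} + v_{5} = 0  so sig = [2:]
  • {0,1}:  v_{0} + v_{1} = v_{2} + v_{5}  so sig = [2:1,1]
  • {0,4}:  v_{0} + v_{4} = v_{5} + v_{7}  so sig = [2:1,1]
  • {1,3}:  v_{1} + v_{3} = v_{2} + v_{6}  so sig = [2:1,1]
  • {1,7}:  v_{1} + v_{7} = v_{5} + v_{6}  so sig = [2:1,1]
  • {2,4}:  v_{2} + v_{4} = v_{5} + v_{6}  so sig = [2:1,1]
  • {3,4}:  v_{3} + v_{4} = v_{6} + v_{7}  so sig = [2:1,1]
  • {1,4}:  v_{1} + v_{4} = 2·v_{5} + 2·v_{6}  so sig = [2:2,2]
  • {2,5,6}:  v_{2} + v_{5} + v_{6} = v_{1}  so sig = [3:1]
  • {5,6,7}:  v_{5} + v_{6} + v_{7} = v_{4}  so sig = [3:1]

Hence PRS(X_Σ) =
[[2:], [2:], [2:], [2:1,1], [2:1,1], [2:1,1], [2:1,1], [2:1,1], [2:1,1], [2:2,2], [3:1], [3:1]]


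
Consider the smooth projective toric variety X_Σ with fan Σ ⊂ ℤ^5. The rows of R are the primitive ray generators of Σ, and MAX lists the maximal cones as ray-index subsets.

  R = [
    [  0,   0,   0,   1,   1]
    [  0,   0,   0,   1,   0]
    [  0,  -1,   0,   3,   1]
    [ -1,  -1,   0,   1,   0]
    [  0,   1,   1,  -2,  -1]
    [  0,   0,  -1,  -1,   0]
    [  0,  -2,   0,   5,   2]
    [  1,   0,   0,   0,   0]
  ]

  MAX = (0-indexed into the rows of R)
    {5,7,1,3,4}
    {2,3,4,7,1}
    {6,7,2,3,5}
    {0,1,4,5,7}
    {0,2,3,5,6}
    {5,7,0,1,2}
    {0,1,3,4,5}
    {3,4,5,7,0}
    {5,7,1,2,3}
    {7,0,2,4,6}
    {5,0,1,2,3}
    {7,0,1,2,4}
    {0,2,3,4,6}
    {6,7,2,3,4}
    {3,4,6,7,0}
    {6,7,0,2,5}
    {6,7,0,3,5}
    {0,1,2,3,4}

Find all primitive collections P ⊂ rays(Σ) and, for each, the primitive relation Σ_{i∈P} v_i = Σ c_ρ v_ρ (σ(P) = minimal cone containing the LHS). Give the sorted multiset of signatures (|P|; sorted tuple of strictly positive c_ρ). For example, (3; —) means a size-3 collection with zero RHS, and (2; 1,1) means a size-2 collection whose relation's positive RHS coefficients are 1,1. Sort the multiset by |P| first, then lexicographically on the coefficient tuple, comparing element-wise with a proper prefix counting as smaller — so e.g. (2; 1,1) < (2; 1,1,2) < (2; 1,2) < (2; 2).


Minimal non-faces — 5 found among 8 rays, 18 max cones:

  P={1,6}:  v_{1} + v_{6} = 2·v_{2}  ⟹  sig = (2; 2)
  P={2,4,5}:  v_{2} + v_{4} + v_{5} = 0  ⟹  sig = (3; —)
  P={4,5,6}:  v_{4} + v_{5} + v_{6} = v_{0} + v_{3} + v_{7}  ⟹  sig = (3; 1,1,1)
  P={0,1,3,7}:  v_{0} + v_{1} + v_{3} + v_{7} = v_{2}  ⟹  sig = (4; 1)
  P={0,2,3,7}:  v_{0} + v_{2} + v_{3} + v_{7} = v_{6}  ⟹  sig = (4; 1)

Signatures (|P|; sorted positive RHS coefficients), sorted:
    (2; 2)
    (3; —)
    (3; 1,1,1)
    (4; 1)
    (4; 1)


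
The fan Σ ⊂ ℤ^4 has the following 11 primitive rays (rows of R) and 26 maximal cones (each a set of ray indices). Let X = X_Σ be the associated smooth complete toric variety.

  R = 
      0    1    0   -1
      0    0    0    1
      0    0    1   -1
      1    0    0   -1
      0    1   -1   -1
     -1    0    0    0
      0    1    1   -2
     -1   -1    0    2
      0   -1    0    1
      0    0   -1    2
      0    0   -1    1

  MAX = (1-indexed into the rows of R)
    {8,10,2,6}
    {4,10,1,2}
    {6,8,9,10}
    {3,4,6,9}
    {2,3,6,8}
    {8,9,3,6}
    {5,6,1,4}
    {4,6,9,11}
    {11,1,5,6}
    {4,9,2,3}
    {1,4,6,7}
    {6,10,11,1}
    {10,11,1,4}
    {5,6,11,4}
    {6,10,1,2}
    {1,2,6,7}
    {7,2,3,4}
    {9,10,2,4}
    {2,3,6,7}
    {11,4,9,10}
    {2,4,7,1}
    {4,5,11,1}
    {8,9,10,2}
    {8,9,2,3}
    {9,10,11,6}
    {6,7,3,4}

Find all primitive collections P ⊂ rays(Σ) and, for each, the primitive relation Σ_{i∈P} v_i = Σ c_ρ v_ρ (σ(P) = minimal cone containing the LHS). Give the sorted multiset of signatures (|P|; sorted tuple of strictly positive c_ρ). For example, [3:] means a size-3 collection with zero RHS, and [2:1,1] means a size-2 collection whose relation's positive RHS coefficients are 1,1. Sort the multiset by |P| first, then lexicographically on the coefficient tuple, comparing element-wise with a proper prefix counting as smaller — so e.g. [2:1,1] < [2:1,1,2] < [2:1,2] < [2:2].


Δ(Σ) — 11 vertices, 22 min non-faces:

  • {1,9}:  v_{1} + v_{9} = 0 ; sig = [2:]
  • {3,11}:  v_{3} + v_{11} = 0 ; sig = [2:]
  • {1,3}:  v_{1} + v_{3} = v_{7} ; sig = [2:1]
  • {2,11}:  v_{2} + v_{11} = v_{10} ; sig = [2:1]
  • {3,10}:  v_{3} + v_{10} = v_{2} ; sig = [2:1]
  • {4,8}:  v_{4} + v_{8} = v_{9} ; sig = [2:1]
  • {7,9}:  v_{7} + v_{9} = v_{3} ; sig = [2:1]
  • {7,11}:  v_{7} + v_{11} = v_{1} ; sig = [2:1]
  • {1,8}:  v_{1} + v_{8} = v_{2} + v_{6} ; sig = [2:1,1]
  • {2,5}:  v_{2} + v_{5} = v_{1} + v_{11} ; sig = [2:1,1]
  • {5,8}:  v_{5} + v_{8} = v_{6} + v_{11} ; sig = [2:1,1]
  • {7,10}:  v_{7} + v_{10} = v_{1} + v_{2} ; sig = [2:1,1]
  • {3,5}:  v_{3} + v_{5} = v_{1} + v_{4} + v_{6} ; sig = [2:1,1,1]
  • {5,9}:  v_{5} + v_{9} = v_{4} + v_{6} + v_{11} ; sig = [2:1,1,1]
  • {7,8}:  v_{7} + v_{8} = v_{2} + v_{3} + v_{6} ; sig = [2:1,1,1]
  • {8,11}:  v_{8} + v_{11} = v_{6} + v_{9} + v_{10} ; sig = [2:1,1,1]
  • {5,7}:  v_{5} + v_{7} = 2·v_{1} + v_{4} + v_{6} ; sig = [2:1,1,2]
  • {5,10}:  v_{5} + v_{10} = v_{1} + 2·v_{11} ; sig = [2:1,2]
  • {2,4,6}:  v_{2} + v_{4} + v_{6} = 0 ; sig = [3:]
  • {2,6,9}:  v_{2} + v_{6} + v_{9} = v_{8} ; sig = [3:1]
  • {4,6,10}:  v_{4} + v_{6} + v_{10} = v_{11} ; sig = [3:1]
  • {1,4,6,11}:  v_{1} + v_{4} + v_{6} + v_{11} = v_{5} ; sig = [4:1]

Sorted signature multiset PRS(X):
{ [2:] ×2,  [2:1] ×6,  [2:1,1] ×4,  [2:1,1,1] ×4,  [2:1,1,2],  [2:1,2],  [3:],  [3:1] ×2,  [4:1] }


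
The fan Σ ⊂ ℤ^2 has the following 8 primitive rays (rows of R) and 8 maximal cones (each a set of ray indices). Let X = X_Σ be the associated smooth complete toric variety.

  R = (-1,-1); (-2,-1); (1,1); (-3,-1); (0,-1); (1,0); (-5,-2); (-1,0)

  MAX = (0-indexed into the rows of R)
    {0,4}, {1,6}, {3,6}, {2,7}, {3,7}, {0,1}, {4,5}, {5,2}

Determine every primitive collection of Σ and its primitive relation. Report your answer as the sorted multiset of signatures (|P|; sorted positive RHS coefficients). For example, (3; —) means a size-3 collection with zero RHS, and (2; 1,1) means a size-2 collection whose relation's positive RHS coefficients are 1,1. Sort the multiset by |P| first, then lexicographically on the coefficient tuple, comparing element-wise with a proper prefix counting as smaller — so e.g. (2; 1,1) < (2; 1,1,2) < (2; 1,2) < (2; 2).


20 collections generate NE(X_Σ); each relation:

  P={0,2}:  v_{0} + v_{2} = 0  ⇒ sig = (2; —)
  P={5,7}:  v_{5} + v_{7} = 0  ⇒ sig = (2; —)
  P={0,5}:  v_{0} + v_{5} = v_{4}  ⇒ sig = (2; 1)
  P={0,7}:  v_{0} + v_{7} = v_{1}  ⇒ sig = (2; 1)
  P={1,2}:  v_{1} + v_{2} = v_{7}  ⇒ sig = (2; 1)
  P={1,3}:  v_{1} + v_{3} = v_{6}  ⇒ sig = (2; 1)
  P={1,5}:  v_{1} + v_{5} = v_{0}  ⇒ sig = (2; 1)
  P={1,7}:  v_{1} + v_{7} = v_{3}  ⇒ sig = (2; 1)
  P={2,4}:  v_{2} + v_{4} = v_{5}  ⇒ sig = (2; 1)
  P={3,5}:  v_{3} + v_{5} = v_{1}  ⇒ sig = (2; 1)
  P={4,7}:  v_{4} + v_{7} = v_{0}  ⇒ sig = (2; 1)
  P={2,6}:  v_{2} + v_{6} = v_{3} + v_{7}  ⇒ sig = (2; 1,1)
  P={3,4}:  v_{3} + v_{4} = v_{0} + v_{1}  ⇒ sig = (2; 1,1)
  P={4,6}:  v_{4} + v_{6} = v_{0} + 2·v_{1}  ⇒ sig = (2; 1,2)
  P={0,3}:  v_{0} + v_{3} = 2·v_{1}  ⇒ sig = (2; 2)
  P={1,4}:  v_{1} + v_{4} = 2·v_{0}  ⇒ sig = (2; 2)
  P={2,3}:  v_{2} + v_{3} = 2·v_{7}  ⇒ sig = (2; 2)
  P={5,6}:  v_{5} + v_{6} = 2·v_{1}  ⇒ sig = (2; 2)
  P={6,7}:  v_{6} + v_{7} = 2·v_{3}  ⇒ sig = (2; 2)
  P={0,6}:  v_{0} + v_{6} = 3·v_{1}  ⇒ sig = (2; 3)

so the primitive-relation signature multiset is
{ (2; —) ×2,  (2; 1) ×9,  (2; 1,1) ×2,  (2; 1,2),  (2; 2) ×5,  (2; 3) }


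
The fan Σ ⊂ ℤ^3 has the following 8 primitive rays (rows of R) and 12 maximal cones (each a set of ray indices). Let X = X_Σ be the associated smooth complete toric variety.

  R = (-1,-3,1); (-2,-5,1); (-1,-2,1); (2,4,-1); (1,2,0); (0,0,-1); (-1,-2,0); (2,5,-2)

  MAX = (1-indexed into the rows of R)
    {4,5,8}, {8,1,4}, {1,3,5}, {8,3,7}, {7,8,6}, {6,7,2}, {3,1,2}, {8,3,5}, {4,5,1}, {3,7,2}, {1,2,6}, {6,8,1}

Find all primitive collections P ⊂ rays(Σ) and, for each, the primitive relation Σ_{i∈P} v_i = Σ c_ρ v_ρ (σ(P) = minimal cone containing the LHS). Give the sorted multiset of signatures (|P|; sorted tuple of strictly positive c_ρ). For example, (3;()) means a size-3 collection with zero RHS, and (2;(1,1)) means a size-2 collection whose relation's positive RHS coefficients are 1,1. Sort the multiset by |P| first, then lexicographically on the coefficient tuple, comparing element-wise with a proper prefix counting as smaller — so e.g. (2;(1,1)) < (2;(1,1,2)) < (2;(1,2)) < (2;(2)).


|primitive collections| = 12. Relations:

  P = {5,7}:  v_{5} + v_{7} = 0  so sig = (2;())
  P = {1,7}:  v_{1} + v_{7} = v_{2}  so sig = (2;(1))
  P = {2,5}:  v_{2} + v_{5} = v_{1}  so sig = (2;(1))
  P = {2,8}:  v_{2} + v_{8} = v_{6}  so sig = (2;(1))
  P = {3,4}:  v_{3} + v_{4} = v_{5}  so sig = (2;(1))
  P = {3,6}:  v_{3} + v_{6} = v_{7}  so sig = (2;(1))
  P = {4,7}:  v_{4} + v_{7} = v_{1} + v_{8}  so sig = (2;(1,1))
  P = {5,6}:  v_{5} + v_{6} = v_{1} + v_{8}  so sig = (2;(1,1))
  P = {2,4}:  v_{2} + v_{4} = 2·v_{1} + v_{8}  so sig = (2;(1,2))
  P = {4,6}:  v_{4} + v_{6} = 2·v_{1} + 2·v_{8}  so sig = (2;(2,2))
  P = {1,3,8}:  v_{1} + v_{3} + v_{8} = 0  so sig = (3;())
  P = {1,5,8}:  v_{1} + v_{5} + v_{8} = v_{4}  so sig = (3;(1))

so the primitive-relation signature multiset is
    (2;())
    (2;(1))
    (2;(1))
    (2;(1))
    (2;(1))
    (2;(1))
    (2;(1,1))
    (2;(1,1))
    (2;(1,2))
    (2;(2,2))
    (3;())
    (3;(1))


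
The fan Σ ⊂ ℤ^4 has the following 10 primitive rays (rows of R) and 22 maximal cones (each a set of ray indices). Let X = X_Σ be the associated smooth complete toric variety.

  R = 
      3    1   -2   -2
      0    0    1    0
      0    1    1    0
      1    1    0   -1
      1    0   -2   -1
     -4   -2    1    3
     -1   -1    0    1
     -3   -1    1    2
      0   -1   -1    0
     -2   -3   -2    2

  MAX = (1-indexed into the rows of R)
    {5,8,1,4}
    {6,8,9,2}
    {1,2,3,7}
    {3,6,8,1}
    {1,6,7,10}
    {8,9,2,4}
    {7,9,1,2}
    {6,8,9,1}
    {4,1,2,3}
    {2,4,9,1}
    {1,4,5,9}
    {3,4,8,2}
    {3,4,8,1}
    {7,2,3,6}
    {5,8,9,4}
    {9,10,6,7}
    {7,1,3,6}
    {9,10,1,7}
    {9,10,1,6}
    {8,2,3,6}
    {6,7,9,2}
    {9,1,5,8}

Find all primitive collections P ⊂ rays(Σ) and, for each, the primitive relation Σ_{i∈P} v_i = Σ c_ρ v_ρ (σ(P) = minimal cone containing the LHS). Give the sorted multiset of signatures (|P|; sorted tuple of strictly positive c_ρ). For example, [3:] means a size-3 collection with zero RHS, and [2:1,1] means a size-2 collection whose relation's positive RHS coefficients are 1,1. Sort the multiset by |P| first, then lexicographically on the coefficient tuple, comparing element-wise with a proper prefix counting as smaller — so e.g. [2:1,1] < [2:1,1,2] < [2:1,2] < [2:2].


Primitive collections (17):

  P={3,9}:  v_{3} + v_{9} = 0  →  sig = [2:]
  P={4,7}:  v_{4} + v_{7} = 0  →  sig = [2:]
  P={4,6}:  v_{4} + v_{6} = v_{8}  →  sig = [2:1]
  P={7,8}:  v_{7} + v_{8} = v_{6}  →  sig = [2:1]
  P={2,5}:  v_{2} + v_{5} = v_{4} + v_{9}  →  sig = [2:1,1]
  P={3,5}:  v_{3} + v_{5} = v_{1} + v_{4} + v_{8}  →  sig = [2:1,1,1]
  P={3,10}:  v_{3} + v_{10} = v_{1} + v_{6} + v_{7}  →  sig = [2:1,1,1]
  P={4,10}:  v_{4} + v_{10} = v_{1} + v_{6} + v_{9}  →  sig = [2:1,1,1]
  P={5,7}:  v_{5} + v_{7} = v_{1} + v_{8} + v_{9}  →  sig = [2:1,1,1]
  P={5,6}:  v_{5} + v_{6} = v_{1} + 2·v_{8} + v_{9}  →  sig = [2:1,1,2]
  P={8,10}:  v_{8} + v_{10} = v_{1} + 2·v_{6} + v_{9}  →  sig = [2:1,1,2]
  P={5,10}:  v_{5} + v_{10} = 2·v_{1} + v_{6} + v_{8} + 2·v_{9}  →  sig = [2:1,1,2,2]
  P={2,10}:  v_{2} + v_{10} = 2·v_{7} + v_{9}  →  sig = [2:1,2]
  P={1,2,8}:  v_{1} + v_{2} + v_{8} = 0  →  sig = [3:]
  P={1,2,6}:  v_{1} + v_{2} + v_{6} = v_{7}  →  sig = [3:1]
  P={1,4,8,9}:  v_{1} + v_{4} + v_{8} + v_{9} = v_{5}  →  sig = [4:1]
  P={1,6,7,9}:  v_{1} + v_{6} + v_{7} + v_{9} = v_{10}  →  sig = [4:1]

so the primitive-relation signature multiset is
[[2:], [2:], [2:1], [2:1], [2:1,1], [2:1,1,1], [2:1,1,1], [2:1,1,1], [2:1,1,1], [2:1,1,2], [2:1,1,2], [2:1,1,2,2], [2:1,2], [3:], [3:1], [4:1], [4:1]]


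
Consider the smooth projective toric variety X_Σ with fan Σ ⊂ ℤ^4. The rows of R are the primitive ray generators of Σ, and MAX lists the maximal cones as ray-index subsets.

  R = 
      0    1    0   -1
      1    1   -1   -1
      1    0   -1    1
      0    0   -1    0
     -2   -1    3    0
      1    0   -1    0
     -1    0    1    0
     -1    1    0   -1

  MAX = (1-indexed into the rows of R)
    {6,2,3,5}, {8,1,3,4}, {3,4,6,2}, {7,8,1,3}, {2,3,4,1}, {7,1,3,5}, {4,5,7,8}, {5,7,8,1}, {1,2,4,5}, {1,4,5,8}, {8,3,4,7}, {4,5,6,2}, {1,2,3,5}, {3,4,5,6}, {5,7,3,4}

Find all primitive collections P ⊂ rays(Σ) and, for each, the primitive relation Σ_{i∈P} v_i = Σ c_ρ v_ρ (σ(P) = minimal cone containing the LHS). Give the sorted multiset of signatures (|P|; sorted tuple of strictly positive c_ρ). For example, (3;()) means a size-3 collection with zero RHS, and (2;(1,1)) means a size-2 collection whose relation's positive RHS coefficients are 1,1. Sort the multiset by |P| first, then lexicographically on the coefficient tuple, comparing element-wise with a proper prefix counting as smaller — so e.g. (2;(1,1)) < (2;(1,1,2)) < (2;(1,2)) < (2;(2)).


Primitive collections (9):

  P={6,7}:  v_{6} + v_{7} = 0  →  sig = (2;())
  P={1,6}:  v_{1} + v_{6} = v_{2}  →  sig = (2;(1))
  P={2,7}:  v_{2} + v_{7} = v_{1}  →  sig = (2;(1))
  P={6,8}:  v_{6} + v_{8} = v_{1} + v_{4}  →  sig = (2;(1,1))
  P={2,8}:  v_{2} + v_{8} = 2·v_{1} + v_{4}  →  sig = (2;(1,2))
  P={1,4,7}:  v_{1} + v_{4} + v_{7} = v_{8}  →  sig = (3;(1))
  P={3,5,8}:  v_{3} + v_{5} + v_{8} = 2·v_{7}  →  sig = (3;(2))
  P={2,3,4,5}:  v_{2} + v_{3} + v_{4} + v_{5} = 0  →  sig = (4;())
  P={1,3,4,5}:  v_{1} + v_{3} + v_{4} + v_{5} = v_{7}  →  sig = (4;(1))

Signatures (|P|; sorted positive RHS coefficients), sorted:
    (2;())
    (2;(1))
    (2;(1))
    (2;(1,1))
    (2;(1,2))
    (3;(1))
    (3;(2))
    (4;())
    (4;(1))


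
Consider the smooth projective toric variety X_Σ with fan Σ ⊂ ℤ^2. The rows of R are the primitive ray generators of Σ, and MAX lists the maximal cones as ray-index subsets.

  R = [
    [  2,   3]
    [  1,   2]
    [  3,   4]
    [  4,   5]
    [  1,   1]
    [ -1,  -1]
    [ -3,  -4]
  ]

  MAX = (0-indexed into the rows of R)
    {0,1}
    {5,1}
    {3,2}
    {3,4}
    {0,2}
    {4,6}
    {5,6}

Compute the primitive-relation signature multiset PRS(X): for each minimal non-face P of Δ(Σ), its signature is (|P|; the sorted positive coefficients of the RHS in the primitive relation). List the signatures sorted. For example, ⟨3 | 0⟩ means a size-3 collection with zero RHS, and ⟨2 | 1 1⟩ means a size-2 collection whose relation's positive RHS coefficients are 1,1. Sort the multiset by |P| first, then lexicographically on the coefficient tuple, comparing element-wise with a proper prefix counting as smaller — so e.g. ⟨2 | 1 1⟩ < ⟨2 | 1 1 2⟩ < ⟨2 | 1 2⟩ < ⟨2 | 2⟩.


14 collections generate NE(X_Σ); each relation:

  {2,6}:  v_{2} + v_{6} = 0 ; sig = ⟨2 | 0⟩
  {4,5}:  v_{4} + v_{5} = 0 ; sig = ⟨2 | 0⟩
  {0,4}:  v_{0} + v_{4} = v_{2} ; sig = ⟨2 | 1⟩
  {0,5}:  v_{0} + v_{5} = v_{1} ; sig = ⟨2 | 1⟩
  {0,6}:  v_{0} + v_{6} = v_{5} ; sig = ⟨2 | 1⟩
  {1,4}:  v_{1} + v_{4} = v_{0} ; sig = ⟨2 | 1⟩
  {2,4}:  v_{2} + v_{4} = v_{3} ; sig = ⟨2 | 1⟩
  {2,5}:  v_{2} + v_{5} = v_{0} ; sig = ⟨2 | 1⟩
  {3,5}:  v_{3} + v_{5} = v_{2} ; sig = ⟨2 | 1⟩
  {3,6}:  v_{3} + v_{6} = v_{4} ; sig = ⟨2 | 1⟩
  {1,3}:  v_{1} + v_{3} = v_{0} + v_{2} ; sig = ⟨2 | 1 1⟩
  {0,3}:  v_{0} + v_{3} = 2·v_{2} ; sig = ⟨2 | 2⟩
  {1,2}:  v_{1} + v_{2} = 2·v_{0} ; sig = ⟨2 | 2⟩
  {1,6}:  v_{1} + v_{6} = 2·v_{5} ; sig = ⟨2 | 2⟩

Sorted signature multiset PRS(X):
{ ⟨2 | 0⟩ ×2,  ⟨2 | 1⟩ ×8,  ⟨2 | 1 1⟩,  ⟨2 | 2⟩ ×3 }


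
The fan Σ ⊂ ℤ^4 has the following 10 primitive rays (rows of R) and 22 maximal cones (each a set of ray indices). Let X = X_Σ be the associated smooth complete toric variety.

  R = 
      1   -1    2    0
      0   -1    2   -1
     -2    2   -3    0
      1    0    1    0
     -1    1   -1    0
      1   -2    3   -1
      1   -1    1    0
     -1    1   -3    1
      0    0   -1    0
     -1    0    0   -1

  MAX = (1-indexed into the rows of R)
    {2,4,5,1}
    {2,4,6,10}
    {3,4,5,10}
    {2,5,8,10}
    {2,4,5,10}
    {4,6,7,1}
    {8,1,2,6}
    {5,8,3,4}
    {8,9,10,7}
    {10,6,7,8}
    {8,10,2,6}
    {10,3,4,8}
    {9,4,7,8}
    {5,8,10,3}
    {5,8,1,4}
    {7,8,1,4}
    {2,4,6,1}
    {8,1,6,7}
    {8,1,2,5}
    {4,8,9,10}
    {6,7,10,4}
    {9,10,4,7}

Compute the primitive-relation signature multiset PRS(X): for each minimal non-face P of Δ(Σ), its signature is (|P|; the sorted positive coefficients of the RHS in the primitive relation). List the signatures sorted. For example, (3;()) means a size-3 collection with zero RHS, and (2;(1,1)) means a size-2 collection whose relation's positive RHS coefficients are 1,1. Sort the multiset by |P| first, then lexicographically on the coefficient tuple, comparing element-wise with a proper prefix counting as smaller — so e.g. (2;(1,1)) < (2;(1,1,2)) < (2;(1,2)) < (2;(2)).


17 minimal non-faces of Δ(Σ) (on 10 rays):

  P = {5,7}:  v_{5} + v_{7} = 0 ; sig = (2;())
  P = {1,3}:  v_{1} + v_{3} = v_{5} ; sig = (2;(1))
  P = {1,9}:  v_{1} + v_{9} = v_{7} ; sig = (2;(1))
  P = {1,10}:  v_{1} + v_{10} = v_{2} ; sig = (2;(1))
  P = {2,7}:  v_{2} + v_{7} = v_{6} ; sig = (2;(1))
  P = {3,6}:  v_{3} + v_{6} = v_{10} ; sig = (2;(1))
  P = {5,6}:  v_{5} + v_{6} = v_{2} ; sig = (2;(1))
  P = {2,3}:  v_{2} + v_{3} = v_{5} + v_{10} ; sig = (2;(1,1))
  P = {2,9}:  v_{2} + v_{9} = v_{7} + v_{10} ; sig = (2;(1,1))
  P = {3,7}:  v_{3} + v_{7} = v_{4} + v_{8} + v_{10} ; sig = (2;(1,1,1))
  P = {5,9}:  v_{5} + v_{9} = v_{4} + v_{8} + v_{10} ; sig = (2;(1,1,1))
  P = {6,9}:  v_{6} + v_{9} = 2·v_{7} + v_{10} ; sig = (2;(1,2))
  P = {3,9}:  v_{3} + v_{9} = 2·v_{4} + 2·v_{8} + 2·v_{10} ; sig = (2;(2,2,2))
  P = {2,4,8}:  v_{2} + v_{4} + v_{8} = 0 ; sig = (3;())
  P = {4,6,8}:  v_{4} + v_{6} + v_{8} = v_{7} ; sig = (3;(1))
  P = {4,5,8,10}:  v_{4} + v_{5} + v_{8} + v_{10} = v_{3} ; sig = (4;(1))
  P = {4,7,8,10}:  v_{4} + v_{7} + v_{8} + v_{10} = v_{9} ; sig = (4;(1))

Signatures (|P|; sorted positive RHS coefficients), sorted:
    (2;())
    (2;(1))
    (2;(1))
    (2;(1))
    (2;(1))
    (2;(1))
    (2;(1))
    (2;(1,1))
    (2;(1,1))
    (2;(1,1,1))
    (2;(1,1,1))
    (2;(1,2))
    (2;(2,2,2))
    (3;())
    (3;(1))
    (4;(1))
    (4;(1))


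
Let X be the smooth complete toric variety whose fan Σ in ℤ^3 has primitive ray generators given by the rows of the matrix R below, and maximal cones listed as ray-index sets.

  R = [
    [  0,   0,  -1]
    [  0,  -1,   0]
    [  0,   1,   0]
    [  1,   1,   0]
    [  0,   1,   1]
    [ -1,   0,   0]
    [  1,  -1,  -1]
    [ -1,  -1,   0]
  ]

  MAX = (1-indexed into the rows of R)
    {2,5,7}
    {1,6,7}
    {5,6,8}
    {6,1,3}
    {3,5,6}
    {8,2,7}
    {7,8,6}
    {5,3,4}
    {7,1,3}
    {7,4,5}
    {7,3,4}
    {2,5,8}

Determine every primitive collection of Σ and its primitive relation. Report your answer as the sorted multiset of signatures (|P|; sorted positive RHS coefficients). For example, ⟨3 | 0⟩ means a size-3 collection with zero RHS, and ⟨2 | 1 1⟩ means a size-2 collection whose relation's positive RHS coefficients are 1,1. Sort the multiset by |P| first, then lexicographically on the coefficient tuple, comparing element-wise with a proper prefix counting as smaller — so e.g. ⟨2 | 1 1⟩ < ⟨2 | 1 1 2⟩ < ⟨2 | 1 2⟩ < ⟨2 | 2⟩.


Σ has 14 primitive collections:

  P = {2,3}:  v_{2} + v_{3} = 0 — sig = ⟨2 | 0⟩
  P = {4,8}:  v_{4} + v_{8} = 0 — sig = ⟨2 | 0⟩
  P = {1,5}:  v_{1} + v_{5} = v_{3} — sig = ⟨2 | 1⟩
  P = {2,6}:  v_{2} + v_{6} = v_{8} — sig = ⟨2 | 1⟩
  P = {3,8}:  v_{3} + v_{8} = v_{6} — sig = ⟨2 | 1⟩
  P = {4,6}:  v_{4} + v_{6} = v_{3} — sig = ⟨2 | 1⟩
  P = {1,2}:  v_{1} + v_{2} = v_{6} + v_{7} — sig = ⟨2 | 1 1⟩
  P = {2,4}:  v_{2} + v_{4} = v_{5} + v_{7} — sig = ⟨2 | 1 1⟩
  P = {1,4}:  v_{1} + v_{4} = 2·v_{3} + v_{7} — sig = ⟨2 | 1 2⟩
  P = {1,8}:  v_{1} + v_{8} = 2·v_{6} + v_{7} — sig = ⟨2 | 1 2⟩
  P = {5,6,7}:  v_{5} + v_{6} + v_{7} = 0 — sig = ⟨3 | 0⟩
  P = {3,5,7}:  v_{3} + v_{5} + v_{7} = v_{4} — sig = ⟨3 | 1⟩
  P = {3,6,7}:  v_{3} + v_{6} + v_{7} = v_{1} — sig = ⟨3 | 1⟩
  P = {5,7,8}:  v_{5} + v_{7} + v_{8} = v_{2} — sig = ⟨3 | 1⟩

so the primitive-relation signature multiset is
    |P|=2: 10 collections, coeffs (), (), (1), (1), (1), (1), (1,1), (1,1), (1,2), (1,2)
    |P|=3: 4 collections, coeffs (), (1), (1), (1)
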